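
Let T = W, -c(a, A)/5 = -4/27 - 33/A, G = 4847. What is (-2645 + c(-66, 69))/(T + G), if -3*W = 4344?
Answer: -1640600/2110779 ≈ -0.77725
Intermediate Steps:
c(a, A) = 20/27 + 165/A (c(a, A) = -5*(-4/27 - 33/A) = 20/27 + 165/A)
W = -1448 (W = -⅓*4344 = -1448)
T = -1448
(-2645 + c(-66, 69))/(T + G) = (-2645 + (20/27 + 165/69))/(-1448 + 4847) = (-2645 + (20/27 + 165*(1/69)))/3399 = (-2645 + (20/27 + 55/23))*(1/3399) = (-2645 + 1945/621)*(1/3399) = -1640600/621*1/3399 = -1640600/2110779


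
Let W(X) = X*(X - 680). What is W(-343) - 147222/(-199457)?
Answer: 69987414495/199457 ≈ 3.5089e+5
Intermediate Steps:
W(X) = X*(-680 + X)
W(-343) - 147222/(-199457) = -343*(-680 - 343) - 147222/(-199457) = -343*(-1023) - 147222*(-1/199457) = 350889 + 147222/199457 = 69987414495/199457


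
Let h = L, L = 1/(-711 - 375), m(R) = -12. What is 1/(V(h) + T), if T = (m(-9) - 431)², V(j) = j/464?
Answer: 503904/98890656095 ≈ 5.0956e-6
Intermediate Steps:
L = -1/1086 (L = 1/(-1086) = -1/1086 ≈ -0.00092081)
h = -1/1086 ≈ -0.00092081
V(j) = j/464 (V(j) = j*(1/464) = j/464)
T = 196249 (T = (-12 - 431)² = (-443)² = 196249)
1/(V(h) + T) = 1/((1/464)*(-1/1086) + 196249) = 1/(-1/503904 + 196249) = 1/(98890656095/503904) = 503904/98890656095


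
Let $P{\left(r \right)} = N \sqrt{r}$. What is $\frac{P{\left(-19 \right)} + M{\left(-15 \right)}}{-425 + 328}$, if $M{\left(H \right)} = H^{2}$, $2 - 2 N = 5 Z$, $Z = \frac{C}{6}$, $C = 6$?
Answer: $- \frac{225}{97} + \frac{3 i \sqrt{19}}{194} \approx -2.3196 + 0.067406 i$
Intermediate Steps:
$Z = 1$ ($Z = \frac{6}{6} = 6 \cdot \frac{1}{6} = 1$)
$N = - \frac{3}{2}$ ($N = 1 - \frac{5 \cdot 1}{2} = 1 - \frac{5}{2} = - \frac{3}{2} \approx -1.5$)
$P{\left(r \right)} = - \frac{3 \sqrt{r}}{2}$
$\frac{P{\left(-19 \right)} + M{\left(-15 \right)}}{-425 + 328} = \frac{- \frac{3 \sqrt{-19}}{2} + \left(-15\right)^{2}}{-425 + 328} = \frac{- \frac{3 i \sqrt{19}}{2} + 225}{-97} = \left(- \frac{3 i \sqrt{19}}{2} + 225\right) \left(- \frac{1}{97}\right) = \left(225 - \frac{3 i \sqrt{19}}{2}\right) \left(- \frac{1}{97}\right) = - \frac{225}{97} + \frac{3 i \sqrt{19}}{194}$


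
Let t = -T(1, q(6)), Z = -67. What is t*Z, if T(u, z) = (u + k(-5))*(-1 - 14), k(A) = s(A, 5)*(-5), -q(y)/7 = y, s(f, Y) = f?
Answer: -26130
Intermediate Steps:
q(y) = -7*y
k(A) = -5*A (k(A) = A*(-5) = -5*A)
T(u, z) = -375 - 15*u (T(u, z) = (u - 5*(-5))*(-1 - 14) = (u + 25)*(-15) = (25 + u)*(-15) = -375 - 15*u)
t = 390 (t = -(-375 - 15*1) = -(-375 - 15) = -1*(-390) = 390)
t*Z = 390*(-67) = -26130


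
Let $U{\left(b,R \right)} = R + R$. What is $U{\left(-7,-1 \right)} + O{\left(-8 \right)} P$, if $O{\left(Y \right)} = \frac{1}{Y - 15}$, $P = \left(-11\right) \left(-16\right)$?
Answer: $- \frac{222}{23} \approx -9.6522$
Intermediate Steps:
$U{\left(b,R \right)} = 2 R$
$P = 176$
$O{\left(Y \right)} = \frac{1}{-15 + Y}$
$U{\left(-7,-1 \right)} + O{\left(-8 \right)} P = 2 \left(-1\right) + \frac{1}{-15 - 8} \cdot 176 = -2 + \frac{1}{-23} \cdot 176 = -2 - \frac{176}{23} = - \frac{222}{23}$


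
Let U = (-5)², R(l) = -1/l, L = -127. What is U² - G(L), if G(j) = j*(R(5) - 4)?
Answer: 458/5 ≈ 91.600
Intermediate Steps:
U = 25
G(j) = -21*j/5 (G(j) = j*(-1/5 - 4) = j*(-1*⅕ - 4) = j*(-⅕ - 4) = j*(-21/5) = -21*j/5)
U² - G(L) = 25² - (-21)*(-127)/5 = 625 - 1*2667/5 = 625 - 2667/5 = 458/5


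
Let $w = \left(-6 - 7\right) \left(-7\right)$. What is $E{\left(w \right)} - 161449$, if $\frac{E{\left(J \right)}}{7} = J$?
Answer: $-160812$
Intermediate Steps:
$w = 91$ ($w = \left(-13\right) \left(-7\right) = 91$)
$E{\left(J \right)} = 7 J$
$E{\left(w \right)} - 161449 = 7 \cdot 91 - 161449 = 637 - 161449 = -160812$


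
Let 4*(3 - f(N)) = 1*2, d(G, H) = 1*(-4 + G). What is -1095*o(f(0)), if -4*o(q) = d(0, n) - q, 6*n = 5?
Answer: -14235/8 ≈ -1779.4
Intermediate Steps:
n = ⅚ (n = (⅙)*5 = ⅚ ≈ 0.83333)
d(G, H) = -4 + G
f(N) = 5/2 (f(N) = 3 - 2/4 = 3 - ¼*2 = 3 - ½ = 5/2)
o(q) = 1 + q/4 (o(q) = -((-4 + 0) - q)/4 = -(-4 - q)/4 = 1 + q/4)
-1095*o(f(0)) = -1095*(1 + (¼)*(5/2)) = -1095*(1 + 5/8) = -1095*13/8 = -14235/8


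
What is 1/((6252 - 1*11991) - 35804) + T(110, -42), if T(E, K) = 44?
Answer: 1827891/41543 ≈ 44.000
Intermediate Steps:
1/((6252 - 1*11991) - 35804) + T(110, -42) = 1/((6252 - 1*11991) - 35804) + 44 = 1/((6252 - 11991) - 35804) + 44 = 1/(-5739 - 35804) + 44 = 1/(-41543) + 44 = -1/41543 + 44 = 1827891/41543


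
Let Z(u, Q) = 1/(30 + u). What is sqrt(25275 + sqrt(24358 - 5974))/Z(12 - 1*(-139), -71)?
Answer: 181*sqrt(25275 + 4*sqrt(1149)) ≈ 28853.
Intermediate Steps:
sqrt(25275 + sqrt(24358 - 5974))/Z(12 - 1*(-139), -71) = sqrt(25275 + sqrt(24358 - 5974))/(1/(30 + (12 - 1*(-139)))) = sqrt(25275 + sqrt(18384))/(1/(30 + (12 + 139))) = sqrt(25275 + 4*sqrt(1149))/(1/(30 + 151)) = sqrt(25275 + 4*sqrt(1149))/(1/181) = sqrt(25275 + 4*sqrt(1149))*181 = 181*sqrt(25275 + 4*sqrt(1149))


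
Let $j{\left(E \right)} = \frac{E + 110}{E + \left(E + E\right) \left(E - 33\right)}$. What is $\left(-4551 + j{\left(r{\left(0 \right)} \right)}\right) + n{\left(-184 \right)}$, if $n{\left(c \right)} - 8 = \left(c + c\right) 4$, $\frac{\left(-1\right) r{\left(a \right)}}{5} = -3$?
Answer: $- \frac{126320}{21} \approx -6015.2$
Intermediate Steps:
$r{\left(a \right)} = 15$ ($r{\left(a \right)} = \left(-5\right) \left(-3\right) = 15$)
$n{\left(c \right)} = 8 + 8 c$ ($n{\left(c \right)} = 8 + \left(c + c\right) 4 = 8 + 2 c 4 = 8 + 8 c$)
$j{\left(E \right)} = \frac{110 + E}{E + 2 E \left(-33 + E\right)}$
$\left(-4551 + j{\left(r{\left(0 \right)} \right)}\right) + n{\left(-184 \right)} = \left(-4551 + \frac{110 + 15}{15 \left(-65 + 2 \cdot 15\right)}\right) + \left(8 + 8 \left(-184\right)\right) = \left(-4551 + \frac{1}{15} \frac{1}{-65 + 30} \cdot 125\right) + \left(8 - 1472\right) = \left(-4551 + \frac{1}{15} \frac{1}{-35} \cdot 125\right) - 1464 = \left(-4551 + \frac{1}{15} \left(- \frac{1}{35}\right) 125\right) - 1464 = \left(-4551 - \frac{5}{21}\right) - 1464 = - \frac{95576}{21} - 1464 = - \frac{126320}{21}$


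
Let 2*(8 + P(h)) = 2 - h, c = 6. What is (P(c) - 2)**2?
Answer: 144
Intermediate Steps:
P(h) = -7 - h/2 (P(h) = -8 + (2 - h)/2 = -8 + (1 - h/2) = -7 - h/2)
(P(c) - 2)**2 = ((-7 - 1/2*6) - 2)**2 = ((-7 - 3) - 2)**2 = (-10 - 2)**2 = (-12)**2 = 144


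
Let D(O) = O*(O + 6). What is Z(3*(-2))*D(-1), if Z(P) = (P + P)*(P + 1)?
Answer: -300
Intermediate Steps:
Z(P) = 2*P*(1 + P) (Z(P) = (2*P)*(1 + P) = 2*P*(1 + P))
D(O) = O*(6 + O)
Z(3*(-2))*D(-1) = (2*(3*(-2))*(1 + 3*(-2)))*(-(6 - 1)) = (2*(-6)*(1 - 6))*(-1*5) = (2*(-6)*(-5))*(-5) = 60*(-5) = -300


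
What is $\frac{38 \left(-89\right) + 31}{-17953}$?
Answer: $\frac{3351}{17953} \approx 0.18665$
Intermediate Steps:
$\frac{38 \left(-89\right) + 31}{-17953} = \left(-3382 + 31\right) \left(- \frac{1}{17953}\right) = \left(-3351\right) \left(- \frac{1}{17953}\right) = \frac{3351}{17953}$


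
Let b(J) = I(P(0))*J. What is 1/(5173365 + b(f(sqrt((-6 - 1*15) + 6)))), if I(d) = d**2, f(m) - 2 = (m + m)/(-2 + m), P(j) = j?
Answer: 1/5173365 ≈ 1.9330e-7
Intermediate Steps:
f(m) = 2 + 2*m/(-2 + m) (f(m) = 2 + (m + m)/(-2 + m) = 2 + (2*m)/(-2 + m) = 2 + 2*m/(-2 + m))
b(J) = 0 (b(J) = 0**2*J = 0*J = 0)
1/(5173365 + b(f(sqrt((-6 - 1*15) + 6)))) = 1/(5173365 + 0) = 1/5173365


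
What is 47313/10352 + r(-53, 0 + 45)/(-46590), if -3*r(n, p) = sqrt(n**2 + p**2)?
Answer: 47313/10352 + sqrt(4834)/139770 ≈ 4.5709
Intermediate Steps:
r(n, p) = -sqrt(n**2 + p**2)/3
47313/10352 + r(-53, 0 + 45)/(-46590) = 47313/10352 - sqrt((-53)**2 + (0 + 45)**2)/3/(-46590) = 47313*(1/10352) - sqrt(2809 + 45**2)/3*(-1/46590) = 47313/10352 - sqrt(2809 + 2025)/3*(-1/46590) = 47313/10352 - sqrt(4834)/3*(-1/46590) = 47313/10352 + sqrt(4834)/139770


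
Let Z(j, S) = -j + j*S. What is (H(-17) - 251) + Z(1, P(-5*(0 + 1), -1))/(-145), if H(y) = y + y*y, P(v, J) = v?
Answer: 3051/145 ≈ 21.041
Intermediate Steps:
Z(j, S) = -j + S*j
H(y) = y + y**2
(H(-17) - 251) + Z(1, P(-5*(0 + 1), -1))/(-145) = (-17*(1 - 17) - 251) + (1*(-1 - 5*(0 + 1)))/(-145) = (-17*(-16) - 251) + (1*(-1 - 5*1))*(-1/145) = (272 - 251) + (1*(-1 - 5))*(-1/145) = 21 + (1*(-6))*(-1/145) = 21 - 6*(-1/145) = 21 + 6/145 = 3051/145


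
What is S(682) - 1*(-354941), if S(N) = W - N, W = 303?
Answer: 354562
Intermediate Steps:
S(N) = 303 - N
S(682) - 1*(-354941) = (303 - 1*682) - 1*(-354941) = (303 - 682) + 354941 = -379 + 354941 = 354562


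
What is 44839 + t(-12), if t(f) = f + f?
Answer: 44815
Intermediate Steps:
t(f) = 2*f
44839 + t(-12) = 44839 + 2*(-12) = 44839 - 24 = 44815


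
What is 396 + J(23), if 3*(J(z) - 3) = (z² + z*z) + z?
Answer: 2278/3 ≈ 759.33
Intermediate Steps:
J(z) = 3 + z/3 + 2*z²/3 (J(z) = 3 + ((z² + z*z) + z)/3 = 3 + ((z² + z²) + z)/3 = 3 + (2*z² + z)/3 = 3 + (z + 2*z²)/3 = 3 + (z/3 + 2*z²/3) = 3 + z/3 + 2*z²/3)
396 + J(23) = 396 + (3 + (⅓)*23 + (⅔)*23²) = 396 + (3 + 23/3 + (⅔)*529) = 396 + (3 + 23/3 + 1058/3) = 396 + 1090/3 = 2278/3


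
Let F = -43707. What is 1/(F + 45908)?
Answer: 1/2201 ≈ 0.00045434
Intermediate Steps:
1/(F + 45908) = 1/(-43707 + 45908) = 1/2201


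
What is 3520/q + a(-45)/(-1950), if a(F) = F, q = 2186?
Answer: 232079/142090 ≈ 1.6333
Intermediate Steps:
3520/q + a(-45)/(-1950) = 3520/2186 - 45/(-1950) = 3520*(1/2186) - 45*(-1/1950) = 1760/1093 + 3/130 = 232079/142090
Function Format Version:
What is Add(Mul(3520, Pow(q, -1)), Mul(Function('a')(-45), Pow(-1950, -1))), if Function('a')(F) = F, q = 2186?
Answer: Rational(232079, 142090) ≈ 1.6333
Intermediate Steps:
Add(Mul(3520, Pow(q, -1)), Mul(Function('a')(-45), Pow(-1950, -1))) = Add(Mul(3520, Pow(2186, -1)), Mul(-45, Pow(-1950, -1))) = Add(Mul(3520, Rational(1, 2186)), Mul(-45, Rational(-1, 1950))) = Add(Rational(1760, 1093), Rational(3, 130)) = Rational(232079, 142090)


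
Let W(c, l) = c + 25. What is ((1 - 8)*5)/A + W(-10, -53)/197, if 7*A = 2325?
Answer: -2678/91605 ≈ -0.029234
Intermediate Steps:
W(c, l) = 25 + c
A = 2325/7 (A = (⅐)*2325 = 2325/7 ≈ 332.14)
((1 - 8)*5)/A + W(-10, -53)/197 = ((1 - 8)*5)/(2325/7) + (25 - 10)/197 = -7*5*(7/2325) + 15*(1/197) = -35*7/2325 + 15/197 = -49/465 + 15/197 = -2678/91605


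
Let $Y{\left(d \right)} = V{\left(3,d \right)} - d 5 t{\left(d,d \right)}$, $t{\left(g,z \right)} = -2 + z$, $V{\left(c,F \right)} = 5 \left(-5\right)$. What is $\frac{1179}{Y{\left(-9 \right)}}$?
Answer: $- \frac{1179}{520} \approx -2.2673$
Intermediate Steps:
$V{\left(c,F \right)} = -25$
$Y{\left(d \right)} = -25 - 5 d \left(-2 + d\right)$ ($Y{\left(d \right)} = -25 - d 5 \left(-2 + d\right) = -25 - 5 d \left(-2 + d\right)$)
$\frac{1179}{Y{\left(-9 \right)}} = \frac{1179}{-25 - - 45 \left(-2 - 9\right)} = \frac{1179}{-25 - \left(-45\right) \left(-11\right)} = \frac{1179}{-25 - 495} = \frac{1179}{-520} = 1179 \left(- \frac{1}{520}\right) = - \frac{1179}{520}$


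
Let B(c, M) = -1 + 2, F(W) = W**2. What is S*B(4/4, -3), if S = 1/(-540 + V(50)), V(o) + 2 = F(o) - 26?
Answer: 1/1932 ≈ 0.00051760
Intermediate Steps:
B(c, M) = 1
V(o) = -28 + o**2 (V(o) = -2 + (o**2 - 26) = -2 + (-26 + o**2) = -28 + o**2)
S = 1/1932 (S = 1/(-540 + (-28 + 50**2)) = 1/(-540 + (-28 + 2500)) = 1/(-540 + 2472) = 1/1932 ≈ 0.00051760)
S*B(4/4, -3) = (1/1932)*1 = 1/1932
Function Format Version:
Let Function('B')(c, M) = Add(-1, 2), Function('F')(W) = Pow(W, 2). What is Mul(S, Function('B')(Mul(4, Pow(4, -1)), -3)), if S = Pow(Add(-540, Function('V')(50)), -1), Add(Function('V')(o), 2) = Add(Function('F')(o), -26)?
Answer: Rational(1, 1932) ≈ 0.00051760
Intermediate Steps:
Function('B')(c, M) = 1
Function('V')(o) = Add(-28, Pow(o, 2)) (Function('V')(o) = Add(-2, Add(Pow(o, 2), -26)) = Add(-2, Add(-26, Pow(o, 2))) = Add(-28, Pow(o, 2)))
S = Rational(1, 1932) (S = Pow(Add(-540, Add(-28, Pow(50, 2))), -1) = Pow(Add(-540, Add(-28, 2500)), -1) = Pow(Add(-540, 2472), -1) = Pow(1932, -1) = Rational(1, 1932) ≈ 0.00051760)
Mul(S, Function('B')(Mul(4, Pow(4, -1)), -3)) = Mul(Rational(1, 1932), 1) = Rational(1, 1932)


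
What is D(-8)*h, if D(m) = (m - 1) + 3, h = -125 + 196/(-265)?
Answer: 199926/265 ≈ 754.44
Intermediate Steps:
h = -33321/265 (h = -125 + 196*(-1/265) = -125 - 196/265 = -33321/265 ≈ -125.74)
D(m) = 2 + m (D(m) = (-1 + m) + 3 = 2 + m)
D(-8)*h = (2 - 8)*(-33321/265) = -6*(-33321/265) = 199926/265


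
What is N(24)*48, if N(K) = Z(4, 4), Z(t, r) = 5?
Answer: 240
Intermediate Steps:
N(K) = 5
N(24)*48 = 5*48 = 240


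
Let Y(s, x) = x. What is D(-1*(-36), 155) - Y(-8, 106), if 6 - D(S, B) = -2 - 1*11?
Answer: -87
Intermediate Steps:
D(S, B) = 19 (D(S, B) = 6 - (-2 - 1*11) = 6 - (-2 - 11) = 6 - 1*(-13) = 6 + 13 = 19)
D(-1*(-36), 155) - Y(-8, 106) = 19 - 1*106 = 19 - 106 = -87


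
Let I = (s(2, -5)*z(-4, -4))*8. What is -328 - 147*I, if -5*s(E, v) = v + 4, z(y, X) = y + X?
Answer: 7768/5 ≈ 1553.6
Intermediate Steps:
z(y, X) = X + y
s(E, v) = -⅘ - v/5 (s(E, v) = -(v + 4)/5 = -(4 + v)/5 = -⅘ - v/5)
I = -64/5 (I = ((-⅘ - ⅕*(-5))*(-4 - 4))*8 = ((-⅘ + 1)*(-8))*8 = ((⅕)*(-8))*8 = -8/5*8 = -64/5 ≈ -12.800)
-328 - 147*I = -328 - 147*(-64/5) = -328 + 9408/5 = 7768/5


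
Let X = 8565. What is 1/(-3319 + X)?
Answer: 1/5246 ≈ 0.00019062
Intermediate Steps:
1/(-3319 + X) = 1/(-3319 + 8565) = 1/5246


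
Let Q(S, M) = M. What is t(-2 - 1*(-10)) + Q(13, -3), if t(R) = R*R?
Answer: 61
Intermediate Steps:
t(R) = R**2
t(-2 - 1*(-10)) + Q(13, -3) = (-2 - 1*(-10))**2 - 3 = (-2 + 10)**2 - 3 = 8**2 - 3 = 64 - 3 = 61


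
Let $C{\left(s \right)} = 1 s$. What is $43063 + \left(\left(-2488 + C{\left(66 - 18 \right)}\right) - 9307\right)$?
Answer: $31316$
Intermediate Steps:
$C{\left(s \right)} = s$
$43063 + \left(\left(-2488 + C{\left(66 - 18 \right)}\right) - 9307\right) = 43063 + \left(\left(-2488 + \left(66 - 18\right)\right) - 9307\right) = 43063 + \left(\left(-2488 + 48\right) - 9307\right) = 43063 - 11747 = 31316$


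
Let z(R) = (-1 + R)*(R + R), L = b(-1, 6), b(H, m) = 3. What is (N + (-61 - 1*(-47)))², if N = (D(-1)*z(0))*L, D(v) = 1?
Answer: 196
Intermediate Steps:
L = 3
z(R) = 2*R*(-1 + R) (z(R) = (-1 + R)*(2*R) = 2*R*(-1 + R))
N = 0 (N = (1*(2*0*(-1 + 0)))*3 = (1*(2*0*(-1)))*3 = (1*0)*3 = 0*3 = 0)
(N + (-61 - 1*(-47)))² = (0 + (-61 - 1*(-47)))² = (0 + (-61 + 47))² = (0 - 14)² = (-14)² = 196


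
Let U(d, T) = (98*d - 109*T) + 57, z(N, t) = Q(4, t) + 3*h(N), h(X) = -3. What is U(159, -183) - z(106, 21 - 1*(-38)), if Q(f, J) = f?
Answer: 35591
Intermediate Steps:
z(N, t) = -5 (z(N, t) = 4 + 3*(-3) = 4 - 9 = -5)
U(d, T) = 57 - 109*T + 98*d (U(d, T) = (-109*T + 98*d) + 57 = 57 - 109*T + 98*d)
U(159, -183) - z(106, 21 - 1*(-38)) = (57 - 109*(-183) + 98*159) - 1*(-5) = (57 + 19947 + 15582) + 5 = 35586 + 5 = 35591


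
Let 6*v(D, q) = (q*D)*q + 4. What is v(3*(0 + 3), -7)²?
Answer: 198025/36 ≈ 5500.7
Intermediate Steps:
v(D, q) = ⅔ + D*q²/6 (v(D, q) = ((q*D)*q + 4)/6 = ((D*q)*q + 4)/6 = (D*q² + 4)/6 = (4 + D*q²)/6 = ⅔ + D*q²/6)
v(3*(0 + 3), -7)² = (⅔ + (⅙)*(3*(0 + 3))*(-7)²)² = (⅔ + (⅙)*(3*3)*49)² = (⅔ + (⅙)*9*49)² = (⅔ + 147/2)² = (445/6)² = 198025/36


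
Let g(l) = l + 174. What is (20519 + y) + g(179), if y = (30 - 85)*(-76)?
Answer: 25052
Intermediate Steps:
y = 4180 (y = -55*(-76) = 4180)
g(l) = 174 + l
(20519 + y) + g(179) = (20519 + 4180) + (174 + 179) = 24699 + 353 = 25052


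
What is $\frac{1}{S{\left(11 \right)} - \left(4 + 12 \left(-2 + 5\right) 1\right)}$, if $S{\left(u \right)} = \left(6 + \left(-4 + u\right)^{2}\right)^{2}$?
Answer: $\frac{1}{2985} \approx 0.00033501$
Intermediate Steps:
$\frac{1}{S{\left(11 \right)} - \left(4 + 12 \left(-2 + 5\right) 1\right)} = \frac{1}{\left(6 + \left(-4 + 11\right)^{2}\right)^{2} - \left(4 + 12 \left(-2 + 5\right) 1\right)} = \frac{1}{\left(6 + 7^{2}\right)^{2} - \left(4 + 12 \cdot 3 \cdot 1\right)} = \frac{1}{\left(6 + 49\right)^{2} - 40} = \frac{1}{55^{2} - 40} = \frac{1}{3025 - 40} = \frac{1}{2985}$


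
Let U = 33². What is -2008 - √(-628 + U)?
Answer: -2008 - √461 ≈ -2029.5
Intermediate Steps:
U = 1089
-2008 - √(-628 + U) = -2008 - √(-628 + 1089) = -2008 - √461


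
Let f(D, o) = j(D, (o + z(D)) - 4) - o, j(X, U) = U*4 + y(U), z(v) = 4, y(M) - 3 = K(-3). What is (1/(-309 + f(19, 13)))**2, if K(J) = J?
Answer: 1/72900 ≈ 1.3717e-5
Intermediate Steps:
y(M) = 0 (y(M) = 3 - 3 = 0)
j(X, U) = 4*U (j(X, U) = U*4 + 0 = 4*U + 0 = 4*U)
f(D, o) = 3*o (f(D, o) = 4*((o + 4) - 4) - o = 4*((4 + o) - 4) - o = 4*o - o = 3*o)
(1/(-309 + f(19, 13)))**2 = (1/(-309 + 3*13))**2 = (1/(-309 + 39))**2 = (1/(-270))**2 = (-1/270)**2 = 1/72900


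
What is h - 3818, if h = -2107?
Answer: -5925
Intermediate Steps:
h - 3818 = -2107 - 3818 = -5925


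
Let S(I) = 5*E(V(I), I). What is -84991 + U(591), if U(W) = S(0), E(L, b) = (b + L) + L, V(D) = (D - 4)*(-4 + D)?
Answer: -84831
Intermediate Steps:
V(D) = (-4 + D)**2 (V(D) = (-4 + D)*(-4 + D) = (-4 + D)**2)
E(L, b) = b + 2*L (E(L, b) = (L + b) + L = b + 2*L)
S(I) = 5*I + 10*(-4 + I)**2 (S(I) = 5*(I + 2*(-4 + I)**2) = 5*I + 10*(-4 + I)**2)
U(W) = 160 (U(W) = 5*0 + 10*(-4 + 0)**2 = 0 + 10*(-4)**2 = 0 + 10*16 = 0 + 160 = 160)
-84991 + U(591) = -84991 + 160 = -84831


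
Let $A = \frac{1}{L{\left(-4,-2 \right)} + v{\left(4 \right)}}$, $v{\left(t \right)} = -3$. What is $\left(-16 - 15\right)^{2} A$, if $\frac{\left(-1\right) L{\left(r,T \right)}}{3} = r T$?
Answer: $- \frac{961}{27} \approx -35.593$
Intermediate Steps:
$L{\left(r,T \right)} = - 3 T r$ ($L{\left(r,T \right)} = - 3 r T = - 3 T r$)
$A = - \frac{1}{27}$ ($A = \frac{1}{\left(-3\right) \left(-2\right) \left(-4\right) - 3} = \frac{1}{-24 - 3} = \frac{1}{-27} = - \frac{1}{27} \approx -0.037037$)
$\left(-16 - 15\right)^{2} A = \left(-16 - 15\right)^{2} \left(- \frac{1}{27}\right) = \left(-31\right)^{2} \left(- \frac{1}{27}\right) = 961 \left(- \frac{1}{27}\right) = - \frac{961}{27}$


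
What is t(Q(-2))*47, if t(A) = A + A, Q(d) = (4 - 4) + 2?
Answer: 188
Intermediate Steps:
Q(d) = 2 (Q(d) = 0 + 2 = 2)
t(A) = 2*A
t(Q(-2))*47 = (2*2)*47 = 4*47 = 188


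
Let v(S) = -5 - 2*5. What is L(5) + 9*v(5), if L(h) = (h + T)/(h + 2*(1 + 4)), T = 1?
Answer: -673/5 ≈ -134.60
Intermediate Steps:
v(S) = -15 (v(S) = -5 - 1*10 = -5 - 10 = -15)
L(h) = (1 + h)/(10 + h) (L(h) = (h + 1)/(h + 2*(1 + 4)) = (1 + h)/(h + 2*5) = (1 + h)/(h + 10) = (1 + h)/(10 + h))
L(5) + 9*v(5) = (1 + 5)/(10 + 5) + 9*(-15) = 6/15 - 135 = (1/15)*6 - 135 = ⅖ - 135 = -673/5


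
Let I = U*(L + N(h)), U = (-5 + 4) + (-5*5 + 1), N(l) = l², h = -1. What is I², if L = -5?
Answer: 10000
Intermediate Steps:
U = -25 (U = -1 + (-25 + 1) = -1 - 24 = -25)
I = 100 (I = -25*(-5 + (-1)²) = -25*(-5 + 1) = -25*(-4) = 100)
I² = 100² = 10000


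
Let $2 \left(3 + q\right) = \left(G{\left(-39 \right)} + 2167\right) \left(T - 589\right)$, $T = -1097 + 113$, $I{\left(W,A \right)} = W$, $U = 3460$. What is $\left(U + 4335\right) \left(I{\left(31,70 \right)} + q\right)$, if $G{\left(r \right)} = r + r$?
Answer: $- \frac{25613910095}{2} \approx -1.2807 \cdot 10^{10}$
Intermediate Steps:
$T = -984$
$G{\left(r \right)} = 2 r$
$q = - \frac{3286003}{2}$ ($q = -3 + \frac{\left(2 \left(-39\right) + 2167\right) \left(-984 - 589\right)}{2} = -3 + \frac{\left(-78 + 2167\right) \left(-1573\right)}{2} = -3 + \frac{2089 \left(-1573\right)}{2} = -3 + \frac{1}{2} \left(-3285997\right) = -3 - \frac{3285997}{2} = - \frac{3286003}{2} \approx -1.643 \cdot 10^{6}$)
$\left(U + 4335\right) \left(I{\left(31,70 \right)} + q\right) = \left(3460 + 4335\right) \left(31 - \frac{3286003}{2}\right) = 7795 \left(- \frac{3285941}{2}\right) = - \frac{25613910095}{2}$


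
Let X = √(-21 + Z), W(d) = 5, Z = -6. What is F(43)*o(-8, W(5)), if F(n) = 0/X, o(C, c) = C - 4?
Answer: 0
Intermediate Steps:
X = 3*I*√3 (X = √(-21 - 6) = √(-27) = 3*I*√3 ≈ 5.1962*I)
o(C, c) = -4 + C
F(n) = 0 (F(n) = 0/((3*I*√3)) = 0*(-I*√3/9) = 0)
F(43)*o(-8, W(5)) = 0*(-4 - 8) = 0*(-12) = 0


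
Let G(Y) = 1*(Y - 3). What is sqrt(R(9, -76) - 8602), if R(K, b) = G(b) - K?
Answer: I*sqrt(8690) ≈ 93.22*I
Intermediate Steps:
G(Y) = -3 + Y (G(Y) = 1*(-3 + Y) = -3 + Y)
R(K, b) = -3 + b - K (R(K, b) = (-3 + b) - K = -3 + b - K)
sqrt(R(9, -76) - 8602) = sqrt((-3 - 76 - 1*9) - 8602) = sqrt((-3 - 76 - 9) - 8602) = sqrt(-88 - 8602) = sqrt(-8690) = I*sqrt(8690)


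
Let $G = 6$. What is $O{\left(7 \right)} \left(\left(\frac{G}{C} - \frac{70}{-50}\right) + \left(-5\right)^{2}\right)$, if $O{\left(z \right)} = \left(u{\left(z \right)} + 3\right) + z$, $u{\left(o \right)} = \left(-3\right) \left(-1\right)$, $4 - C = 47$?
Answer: $\frac{73398}{215} \approx 341.39$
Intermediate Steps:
$C = -43$ ($C = 4 - 47 = -43$)
$u{\left(o \right)} = 3$
$O{\left(z \right)} = 6 + z$ ($O{\left(z \right)} = \left(3 + 3\right) + z = 6 + z$)
$O{\left(7 \right)} \left(\left(\frac{G}{C} - \frac{70}{-50}\right) + \left(-5\right)^{2}\right) = \left(6 + 7\right) \left(\left(\frac{6}{-43} - \frac{70}{-50}\right) + \left(-5\right)^{2}\right) = 13 \left(\left(6 \left(- \frac{1}{43}\right) - - \frac{7}{5}\right) + 25\right) = 13 \left(\left(- \frac{6}{43} + \frac{7}{5}\right) + 25\right) = 13 \left(\frac{271}{215} + 25\right) = 13 \cdot \frac{5646}{215} = \frac{73398}{215}$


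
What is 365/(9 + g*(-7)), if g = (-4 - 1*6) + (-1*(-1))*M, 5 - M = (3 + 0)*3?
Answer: 365/107 ≈ 3.4112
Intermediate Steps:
M = -4 (M = 5 - (3 + 0)*3 = 5 - 3*3 = 5 - 1*9 = 5 - 9 = -4)
g = -14 (g = (-4 - 1*6) - 1*(-1)*(-4) = (-4 - 6) + 1*(-4) = -10 - 4 = -14)
365/(9 + g*(-7)) = 365/(9 - 14*(-7)) = 365/(9 + 98) = 365/107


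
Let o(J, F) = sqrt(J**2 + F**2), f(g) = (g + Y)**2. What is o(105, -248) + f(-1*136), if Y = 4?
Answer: 17424 + sqrt(72529) ≈ 17693.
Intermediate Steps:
f(g) = (4 + g)**2 (f(g) = (g + 4)**2 = (4 + g)**2)
o(J, F) = sqrt(F**2 + J**2)
o(105, -248) + f(-1*136) = sqrt((-248)**2 + 105**2) + (4 - 1*136)**2 = sqrt(61504 + 11025) + (4 - 136)**2 = sqrt(72529) + (-132)**2 = sqrt(72529) + 17424 = 17424 + sqrt(72529)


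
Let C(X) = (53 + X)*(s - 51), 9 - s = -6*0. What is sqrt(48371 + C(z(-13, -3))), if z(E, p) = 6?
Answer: sqrt(45893) ≈ 214.23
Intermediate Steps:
s = 9 (s = 9 - (-6)*0 = 9 - 1*0 = 9 + 0 = 9)
C(X) = -2226 - 42*X (C(X) = (53 + X)*(9 - 51) = (53 + X)*(-42) = -2226 - 42*X)
sqrt(48371 + C(z(-13, -3))) = sqrt(48371 + (-2226 - 42*6)) = sqrt(48371 + (-2226 - 252)) = sqrt(48371 - 2478) = sqrt(45893)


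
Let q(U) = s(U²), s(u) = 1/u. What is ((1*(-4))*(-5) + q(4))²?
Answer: 103041/256 ≈ 402.50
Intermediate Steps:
q(U) = U⁻² (q(U) = 1/(U²) = U⁻²)
((1*(-4))*(-5) + q(4))² = ((1*(-4))*(-5) + 4⁻²)² = (-4*(-5) + 1/16)² = (20 + 1/16)² = (321/16)² = 103041/256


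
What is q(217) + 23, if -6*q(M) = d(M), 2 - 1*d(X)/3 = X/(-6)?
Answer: 47/12 ≈ 3.9167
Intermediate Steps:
d(X) = 6 + X/2 (d(X) = 6 - 3*X/(-6) = 6 - 3*X*(-1)/6 = 6 - (-1)*X/2 = 6 + X/2)
q(M) = -1 - M/12 (q(M) = -(6 + M/2)/6 = -1 - M/12)
q(217) + 23 = (-1 - 1/12*217) + 23 = (-1 - 217/12) + 23 = -229/12 + 23 = 47/12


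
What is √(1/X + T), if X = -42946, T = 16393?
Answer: 3*√3359397296338/42946 ≈ 128.04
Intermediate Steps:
√(1/X + T) = √(1/(-42946) + 16393) = √(-1/42946 + 16393) = √(704013777/42946) = 3*√3359397296338/42946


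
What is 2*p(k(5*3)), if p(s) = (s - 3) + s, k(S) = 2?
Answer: 2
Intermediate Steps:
p(s) = -3 + 2*s (p(s) = (-3 + s) + s = -3 + 2*s)
2*p(k(5*3)) = 2*(-3 + 2*2) = 2*(-3 + 4) = 2*1 = 2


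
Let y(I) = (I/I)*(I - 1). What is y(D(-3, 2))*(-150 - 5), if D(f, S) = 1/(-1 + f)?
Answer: 775/4 ≈ 193.75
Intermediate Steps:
y(I) = -1 + I (y(I) = 1*(-1 + I) = -1 + I)
y(D(-3, 2))*(-150 - 5) = (-1 + 1/(-1 - 3))*(-150 - 5) = (-1 + 1/(-4))*(-155) = (-1 - ¼)*(-155) = -5/4*(-155) = 775/4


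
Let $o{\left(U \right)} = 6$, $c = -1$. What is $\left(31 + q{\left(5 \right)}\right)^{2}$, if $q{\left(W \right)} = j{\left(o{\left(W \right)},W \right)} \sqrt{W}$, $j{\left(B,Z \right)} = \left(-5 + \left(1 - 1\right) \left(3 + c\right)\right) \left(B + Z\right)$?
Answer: $16086 - 3410 \sqrt{5} \approx 8461.0$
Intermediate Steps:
$j{\left(B,Z \right)} = - 5 B - 5 Z$ ($j{\left(B,Z \right)} = \left(-5 + \left(1 - 1\right) \left(3 - 1\right)\right) \left(B + Z\right) = \left(-5 + 0 \cdot 2\right) \left(B + Z\right) = \left(-5 + 0\right) \left(B + Z\right) = - 5 \left(B + Z\right) = - 5 B - 5 Z$)
$q{\left(W \right)} = \sqrt{W} \left(-30 - 5 W\right)$ ($q{\left(W \right)} = \left(\left(-5\right) 6 - 5 W\right) \sqrt{W} = \left(-30 - 5 W\right) \sqrt{W} = \sqrt{W} \left(-30 - 5 W\right)$)
$\left(31 + q{\left(5 \right)}\right)^{2} = \left(31 + 5 \sqrt{5} \left(-6 - 5\right)\right)^{2} = \left(31 + 5 \sqrt{5} \left(-11\right)\right)^{2} = \left(31 - 55 \sqrt{5}\right)^{2}$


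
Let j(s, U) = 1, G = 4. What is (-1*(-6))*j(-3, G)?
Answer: 6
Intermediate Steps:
(-1*(-6))*j(-3, G) = -1*(-6)*1 = 6*1 = 6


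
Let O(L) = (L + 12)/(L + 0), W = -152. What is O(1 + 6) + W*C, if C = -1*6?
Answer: 6403/7 ≈ 914.71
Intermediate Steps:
O(L) = (12 + L)/L
C = -6
O(1 + 6) + W*C = (12 + (1 + 6))/(1 + 6) - 152*(-6) = (12 + 7)/7 + 912 = (1/7)*19 + 912 = 19/7 + 912 = 6403/7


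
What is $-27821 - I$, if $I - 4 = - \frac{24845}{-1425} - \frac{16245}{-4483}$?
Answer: $- \frac{35577656227}{1277655} \approx -27846.0$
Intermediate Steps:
$I = \frac{32016472}{1277655}$ ($I = 4 - \left(- \frac{16245}{4483} - \frac{4969}{285}\right) = 4 - - \frac{26905852}{1277655} = 4 + \left(\frac{4969}{285} + \frac{16245}{4483}\right) = 4 + \frac{26905852}{1277655} = \frac{32016472}{1277655} \approx 25.059$)
$-27821 - I = -27821 - \frac{32016472}{1277655} = - \frac{35577656227}{1277655}$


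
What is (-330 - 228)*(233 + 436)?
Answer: -373302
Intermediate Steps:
(-330 - 228)*(233 + 436) = -558*669 = -373302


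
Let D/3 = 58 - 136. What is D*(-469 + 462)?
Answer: 1638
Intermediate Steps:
D = -234 (D = 3*(58 - 136) = 3*(-78) = -234)
D*(-469 + 462) = -234*(-469 + 462) = -234*(-7) = 1638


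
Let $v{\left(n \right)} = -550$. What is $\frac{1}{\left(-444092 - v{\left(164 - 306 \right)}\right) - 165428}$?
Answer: $- \frac{1}{608970} \approx -1.6421 \cdot 10^{-6}$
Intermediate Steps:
$\frac{1}{\left(-444092 - v{\left(164 - 306 \right)}\right) - 165428} = \frac{1}{\left(-444092 - -550\right) - 165428} = \frac{1}{\left(-444092 + 550\right) - 165428} = \frac{1}{-443542 - 165428} = \frac{1}{-608970} = - \frac{1}{608970}$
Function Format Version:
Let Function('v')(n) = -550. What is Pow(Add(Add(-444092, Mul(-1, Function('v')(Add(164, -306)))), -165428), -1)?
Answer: Rational(-1, 608970) ≈ -1.6421e-6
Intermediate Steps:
Pow(Add(Add(-444092, Mul(-1, Function('v')(Add(164, -306)))), -165428), -1) = Pow(Add(Add(-444092, Mul(-1, -550)), -165428), -1) = Pow(Add(Add(-444092, 550), -165428), -1) = Pow(Add(-443542, -165428), -1) = Pow(-608970, -1) = Rational(-1, 608970)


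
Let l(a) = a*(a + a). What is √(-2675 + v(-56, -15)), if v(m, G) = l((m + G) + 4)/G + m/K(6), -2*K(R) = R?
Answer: I*√732345/15 ≈ 57.051*I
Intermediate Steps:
K(R) = -R/2
l(a) = 2*a² (l(a) = a*(2*a) = 2*a²)
v(m, G) = -m/3 + 2*(4 + G + m)²/G (v(m, G) = (2*((m + G) + 4)²)/G + m/((-½*6)) = (2*((G + m) + 4)²)/G + m/(-3) = (2*(4 + G + m)²)/G + m*(-⅓) = 2*(4 + G + m)²/G - m/3 = -m/3 + 2*(4 + G + m)²/G)
√(-2675 + v(-56, -15)) = √(-2675 + (-⅓*(-56) + 2*(4 - 15 - 56)²/(-15))) = √(-2675 + (56/3 + 2*(-1/15)*(-67)²)) = √(-2675 + (56/3 + 2*(-1/15)*4489)) = √(-2675 + (56/3 - 8978/15)) = √(-2675 - 8698/15) = √(-48823/15) = I*√732345/15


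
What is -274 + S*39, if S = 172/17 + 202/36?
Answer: 34621/102 ≈ 339.42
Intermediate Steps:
S = 4813/306 (S = 172*(1/17) + 202*(1/36) = 172/17 + 101/18 = 4813/306 ≈ 15.729)
-274 + S*39 = -274 + (4813/306)*39 = -274 + 62569/102 = 34621/102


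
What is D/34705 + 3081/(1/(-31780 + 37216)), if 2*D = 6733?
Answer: 1162500620293/69410 ≈ 1.6748e+7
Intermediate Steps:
D = 6733/2 (D = (1/2)*6733 = 6733/2 ≈ 3366.5)
D/34705 + 3081/(1/(-31780 + 37216)) = (6733/2)/34705 + 3081/(1/(-31780 + 37216)) = (6733/2)*(1/34705) + 3081/(1/5436) = 6733/69410 + 3081/(1/5436) = 6733/69410 + 3081*5436 = 6733/69410 + 16748316 = 1162500620293/69410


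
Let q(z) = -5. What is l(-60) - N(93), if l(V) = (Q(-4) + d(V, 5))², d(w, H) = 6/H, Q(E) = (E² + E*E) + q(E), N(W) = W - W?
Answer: 19881/25 ≈ 795.24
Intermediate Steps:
N(W) = 0
Q(E) = -5 + 2*E² (Q(E) = (E² + E*E) - 5 = (E² + E²) - 5 = 2*E² - 5 = -5 + 2*E²)
l(V) = 19881/25 (l(V) = ((-5 + 2*(-4)²) + 6/5)² = ((-5 + 2*16) + 6*(⅕))² = ((-5 + 32) + 6/5)² = (27 + 6/5)² = (141/5)² = 19881/25)
l(-60) - N(93) = 19881/25 - 1*0 = 19881/25 + 0 = 19881/25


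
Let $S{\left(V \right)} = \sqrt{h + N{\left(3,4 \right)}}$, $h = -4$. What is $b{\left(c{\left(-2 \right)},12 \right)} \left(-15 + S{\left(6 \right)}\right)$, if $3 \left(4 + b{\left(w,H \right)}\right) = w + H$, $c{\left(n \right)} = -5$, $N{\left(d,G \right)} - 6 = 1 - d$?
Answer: $25$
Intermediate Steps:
$N{\left(d,G \right)} = 7 - d$ ($N{\left(d,G \right)} = 6 - \left(-1 + d\right) = 7 - d$)
$b{\left(w,H \right)} = -4 + \frac{H}{3} + \frac{w}{3}$ ($b{\left(w,H \right)} = -4 + \frac{w + H}{3} = -4 + \frac{H + w}{3} = -4 + \left(\frac{H}{3} + \frac{w}{3}\right) = -4 + \frac{H}{3} + \frac{w}{3}$)
$S{\left(V \right)} = 0$ ($S{\left(V \right)} = \sqrt{-4 + \left(7 - 3\right)} = \sqrt{-4 + 4} = \sqrt{0} = 0$)
$b{\left(c{\left(-2 \right)},12 \right)} \left(-15 + S{\left(6 \right)}\right) = \left(-4 + \frac{1}{3} \cdot 12 + \frac{1}{3} \left(-5\right)\right) \left(-15 + 0\right) = \left(-4 + 4 - \frac{5}{3}\right) \left(-15\right) = \left(- \frac{5}{3}\right) \left(-15\right) = 25$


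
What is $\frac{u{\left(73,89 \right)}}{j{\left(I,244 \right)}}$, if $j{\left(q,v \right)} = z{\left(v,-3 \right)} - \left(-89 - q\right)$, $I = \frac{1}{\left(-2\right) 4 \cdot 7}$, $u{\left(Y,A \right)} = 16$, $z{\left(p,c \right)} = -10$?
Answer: $\frac{896}{4423} \approx 0.20258$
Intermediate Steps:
$I = - \frac{1}{56}$ ($I = \frac{1}{\left(-8\right) 7} = \frac{1}{-56} = - \frac{1}{56} \approx -0.017857$)
$j{\left(q,v \right)} = 79 + q$ ($j{\left(q,v \right)} = -10 - \left(-89 - q\right) = -10 + \left(89 + q\right) = 79 + q$)
$\frac{u{\left(73,89 \right)}}{j{\left(I,244 \right)}} = \frac{16}{79 - \frac{1}{56}} = \frac{16}{\frac{4423}{56}} = 16 \cdot \frac{56}{4423} = \frac{896}{4423}$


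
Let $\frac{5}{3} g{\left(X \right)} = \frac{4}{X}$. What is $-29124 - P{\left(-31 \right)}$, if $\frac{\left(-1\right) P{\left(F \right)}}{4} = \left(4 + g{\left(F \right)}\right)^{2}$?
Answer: $- \frac{698225444}{24025} \approx -29062.0$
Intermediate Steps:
$g{\left(X \right)} = \frac{12}{5 X}$ ($g{\left(X \right)} = \frac{3 \frac{4}{X}}{5} = \frac{12}{5 X}$)
$P{\left(F \right)} = - 4 \left(4 + \frac{12}{5 F}\right)^{2}$
$-29124 - P{\left(-31 \right)} = -29124 - - \frac{64 \left(3 + 5 \left(-31\right)\right)^{2}}{25 \cdot 961} = -29124 - \left(- \frac{64}{25}\right) \frac{1}{961} \left(3 - 155\right)^{2} = -29124 - \left(- \frac{64}{25}\right) \frac{1}{961} \left(-152\right)^{2} = -29124 - \left(- \frac{64}{25}\right) \frac{1}{961} \cdot 23104 = -29124 - - \frac{1478656}{24025} = -29124 + \frac{1478656}{24025} = - \frac{698225444}{24025}$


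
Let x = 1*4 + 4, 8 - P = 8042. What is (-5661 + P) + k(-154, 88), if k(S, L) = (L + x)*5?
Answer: -13215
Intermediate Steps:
P = -8034 (P = 8 - 1*8042 = 8 - 8042 = -8034)
x = 8 (x = 4 + 4 = 8)
k(S, L) = 40 + 5*L (k(S, L) = (L + 8)*5 = (8 + L)*5 = 40 + 5*L)
(-5661 + P) + k(-154, 88) = (-5661 - 8034) + (40 + 5*88) = -13695 + (40 + 440) = -13695 + 480 = -13215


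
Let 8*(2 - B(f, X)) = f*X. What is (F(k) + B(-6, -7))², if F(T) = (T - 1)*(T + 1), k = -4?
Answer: 2209/16 ≈ 138.06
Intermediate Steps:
B(f, X) = 2 - X*f/8 (B(f, X) = 2 - f*X/8 = 2 - X*f/8)
F(T) = (1 + T)*(-1 + T) (F(T) = (-1 + T)*(1 + T) = (1 + T)*(-1 + T))
(F(k) + B(-6, -7))² = ((-1 + (-4)²) + (2 - ⅛*(-7)*(-6)))² = ((-1 + 16) + (2 - 21/4))² = (15 - 13/4)² = (47/4)² = 2209/16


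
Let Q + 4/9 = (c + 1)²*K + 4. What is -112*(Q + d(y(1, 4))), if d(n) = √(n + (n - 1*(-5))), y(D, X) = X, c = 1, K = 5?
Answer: -23744/9 - 112*√13 ≈ -3042.0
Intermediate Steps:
Q = 212/9 (Q = -4/9 + ((1 + 1)²*5 + 4) = -4/9 + (2²*5 + 4) = -4/9 + (4*5 + 4) = -4/9 + (20 + 4) = -4/9 + 24 = 212/9 ≈ 23.556)
d(n) = √(5 + 2*n) (d(n) = √(n + (n + 5)) = √(n + (5 + n)) = √(5 + 2*n))
-112*(Q + d(y(1, 4))) = -112*(212/9 + √(5 + 2*4)) = -112*(212/9 + √(5 + 8)) = -112*(212/9 + √13) = -23744/9 - 112*√13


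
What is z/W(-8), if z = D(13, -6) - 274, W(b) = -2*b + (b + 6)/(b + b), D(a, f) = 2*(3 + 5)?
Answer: -16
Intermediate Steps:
D(a, f) = 16 (D(a, f) = 2*8 = 16)
W(b) = -2*b + (6 + b)/(2*b) (W(b) = -2*b + (6 + b)/((2*b)) = -2*b + (6 + b)*(1/(2*b)) = -2*b + (6 + b)/(2*b))
z = -258 (z = 16 - 274 = -258)
z/W(-8) = -258/(1/2 - 2*(-8) + 3/(-8)) = -258/(1/2 + 16 + 3*(-1/8)) = -258/(1/2 + 16 - 3/8) = -258/129/8 = -258*8/129 = -16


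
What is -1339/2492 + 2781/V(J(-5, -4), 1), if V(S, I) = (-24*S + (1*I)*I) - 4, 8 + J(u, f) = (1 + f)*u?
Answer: -795469/47348 ≈ -16.800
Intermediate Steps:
J(u, f) = -8 + u*(1 + f) (J(u, f) = -8 + (1 + f)*u = -8 + u*(1 + f))
V(S, I) = -4 + I**2 - 24*S (V(S, I) = (-24*S + I*I) - 4 = (-24*S + I**2) - 4 = (I**2 - 24*S) - 4 = -4 + I**2 - 24*S)
-1339/2492 + 2781/V(J(-5, -4), 1) = -1339/2492 + 2781/(-4 + 1**2 - 24*(-8 - 5 - 4*(-5))) = -1339*1/2492 + 2781/(-4 + 1 - 24*(-8 - 5 + 20)) = -1339/2492 + 2781/(-4 + 1 - 24*7) = -1339/2492 + 2781/(-4 + 1 - 168) = -1339/2492 + 2781/(-171) = -1339/2492 + 2781*(-1/171) = -1339/2492 - 309/19 = -795469/47348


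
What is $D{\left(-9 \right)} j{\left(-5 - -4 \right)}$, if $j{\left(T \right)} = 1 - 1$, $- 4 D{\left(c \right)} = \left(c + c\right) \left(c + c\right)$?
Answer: $0$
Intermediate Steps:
$D{\left(c \right)} = - c^{2}$ ($D{\left(c \right)} = - \frac{\left(c + c\right) \left(c + c\right)}{4} = - \frac{2 c 2 c}{4} = - \frac{4 c^{2}}{4} = - c^{2}$)
$j{\left(T \right)} = 0$ ($j{\left(T \right)} = 1 - 1 = 0$)
$D{\left(-9 \right)} j{\left(-5 - -4 \right)} = - \left(-9\right)^{2} \cdot 0 = \left(-1\right) 81 \cdot 0 = \left(-81\right) 0 = 0$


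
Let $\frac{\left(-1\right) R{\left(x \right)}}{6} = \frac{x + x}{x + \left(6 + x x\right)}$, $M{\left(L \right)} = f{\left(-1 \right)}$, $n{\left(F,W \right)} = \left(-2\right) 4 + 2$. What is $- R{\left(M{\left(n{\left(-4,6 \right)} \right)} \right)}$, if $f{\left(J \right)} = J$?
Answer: $-2$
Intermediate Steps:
$n{\left(F,W \right)} = -6$ ($n{\left(F,W \right)} = -8 + 2 = -6$)
$M{\left(L \right)} = -1$
$R{\left(x \right)} = - \frac{12 x}{6 + x + x^{2}}$ ($R{\left(x \right)} = - 6 \frac{x + x}{x + \left(6 + x x\right)} = - 6 \frac{2 x}{x + \left(6 + x^{2}\right)} = - 6 \frac{2 x}{6 + x + x^{2}} = - \frac{12 x}{6 + x + x^{2}}$)
$- R{\left(M{\left(n{\left(-4,6 \right)} \right)} \right)} = - \frac{\left(-12\right) \left(-1\right)}{6 - 1 + \left(-1\right)^{2}} = - \frac{\left(-12\right) \left(-1\right)}{6 - 1 + 1} = - \frac{\left(-12\right) \left(-1\right)}{6} = \left(-1\right) 2 = -2$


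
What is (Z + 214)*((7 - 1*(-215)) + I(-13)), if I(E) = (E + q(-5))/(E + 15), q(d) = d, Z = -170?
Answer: 9372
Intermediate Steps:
I(E) = (-5 + E)/(15 + E) (I(E) = (E - 5)/(E + 15) = (-5 + E)/(15 + E))
(Z + 214)*((7 - 1*(-215)) + I(-13)) = (-170 + 214)*((7 - 1*(-215)) + (-5 - 13)/(15 - 13)) = 44*((7 + 215) - 18/2) = 44*(222 + (1/2)*(-18)) = 44*(222 - 9) = 44*213 = 9372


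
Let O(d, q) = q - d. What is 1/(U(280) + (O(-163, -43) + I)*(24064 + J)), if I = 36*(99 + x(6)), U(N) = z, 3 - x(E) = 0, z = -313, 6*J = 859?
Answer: 1/91793263 ≈ 1.0894e-8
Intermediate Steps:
J = 859/6 (J = (1/6)*859 = 859/6 ≈ 143.17)
x(E) = 3 (x(E) = 3 - 1*0 = 3 + 0 = 3)
U(N) = -313
I = 3672 (I = 36*(99 + 3) = 36*102 = 3672)
1/(U(280) + (O(-163, -43) + I)*(24064 + J)) = 1/(-313 + ((-43 - 1*(-163)) + 3672)*(24064 + 859/6)) = 1/(-313 + ((-43 + 163) + 3672)*(145243/6)) = 1/(-313 + (120 + 3672)*(145243/6)) = 1/(-313 + 3792*(145243/6)) = 1/(-313 + 91793576) = 1/91793263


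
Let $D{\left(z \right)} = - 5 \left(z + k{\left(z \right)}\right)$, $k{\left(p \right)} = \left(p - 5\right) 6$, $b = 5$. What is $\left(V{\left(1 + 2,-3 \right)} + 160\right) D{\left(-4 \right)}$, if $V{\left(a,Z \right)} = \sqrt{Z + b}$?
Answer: $46400 + 290 \sqrt{2} \approx 46810.0$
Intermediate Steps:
$V{\left(a,Z \right)} = \sqrt{5 + Z}$ ($V{\left(a,Z \right)} = \sqrt{Z + 5} = \sqrt{5 + Z}$)
$k{\left(p \right)} = -30 + 6 p$ ($k{\left(p \right)} = \left(-5 + p\right) 6 = -30 + 6 p$)
$D{\left(z \right)} = 150 - 35 z$ ($D{\left(z \right)} = - 5 \left(z + \left(-30 + 6 z\right)\right) = - 5 \left(-30 + 7 z\right) = 150 - 35 z$)
$\left(V{\left(1 + 2,-3 \right)} + 160\right) D{\left(-4 \right)} = \left(\sqrt{5 - 3} + 160\right) \left(150 - -140\right) = \left(\sqrt{2} + 160\right) \left(150 + 140\right) = \left(160 + \sqrt{2}\right) 290 = 46400 + 290 \sqrt{2}$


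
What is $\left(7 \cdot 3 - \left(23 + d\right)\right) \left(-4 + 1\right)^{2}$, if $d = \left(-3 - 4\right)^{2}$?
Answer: $-459$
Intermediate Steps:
$d = 49$ ($d = \left(-7\right)^{2} = 49$)
$\left(7 \cdot 3 - \left(23 + d\right)\right) \left(-4 + 1\right)^{2} = \left(7 \cdot 3 - 72\right) \left(-4 + 1\right)^{2} = \left(21 - 72\right) \left(-3\right)^{2} = \left(21 - 72\right) 9 = \left(-51\right) 9 = -459$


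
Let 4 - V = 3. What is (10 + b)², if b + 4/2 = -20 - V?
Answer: 169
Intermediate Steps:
V = 1 (V = 4 - 1*3 = 4 - 3 = 1)
b = -23 (b = -2 + (-20 - 1*1) = -2 + (-20 - 1) = -2 - 21 = -23)
(10 + b)² = (10 - 23)² = (-13)² = 169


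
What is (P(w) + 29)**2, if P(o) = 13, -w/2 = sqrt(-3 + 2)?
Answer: 1764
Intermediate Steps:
w = -2*I (w = -2*sqrt(-3 + 2) = -2*I ≈ -2.0*I)
(P(w) + 29)**2 = (13 + 29)**2 = 42**2 = 1764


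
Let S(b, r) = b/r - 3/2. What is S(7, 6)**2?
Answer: 1/9 ≈ 0.11111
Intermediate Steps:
S(b, r) = -3/2 + b/r (S(b, r) = b/r - 3*1/2 = b/r - 3/2 = -3/2 + b/r)
S(7, 6)**2 = (-3/2 + 7/6)**2 = (-1/3)**2 = 1/9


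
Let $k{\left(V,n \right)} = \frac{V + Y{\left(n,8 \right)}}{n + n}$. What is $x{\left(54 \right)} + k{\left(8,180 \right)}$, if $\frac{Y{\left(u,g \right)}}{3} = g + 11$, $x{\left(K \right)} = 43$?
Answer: $\frac{3109}{72} \approx 43.181$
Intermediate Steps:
$Y{\left(u,g \right)} = 33 + 3 g$ ($Y{\left(u,g \right)} = 3 \left(g + 11\right) = 3 \left(11 + g\right) = 33 + 3 g$)
$k{\left(V,n \right)} = \frac{57 + V}{2 n}$ ($k{\left(V,n \right)} = \frac{V + \left(33 + 3 \cdot 8\right)}{n + n} = \frac{V + \left(33 + 24\right)}{2 n} = \left(V + 57\right) \frac{1}{2 n} = \left(57 + V\right) \frac{1}{2 n} = \frac{57 + V}{2 n}$)
$x{\left(54 \right)} + k{\left(8,180 \right)} = 43 + \frac{57 + 8}{2 \cdot 180} = 43 + \frac{1}{2} \cdot \frac{1}{180} \cdot 65 = 43 + \frac{13}{72} = \frac{3109}{72}$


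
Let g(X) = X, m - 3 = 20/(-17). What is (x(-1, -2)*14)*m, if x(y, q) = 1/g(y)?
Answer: -434/17 ≈ -25.529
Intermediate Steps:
m = 31/17 (m = 3 + 20/(-17) = 3 + 20*(-1/17) = 3 - 20/17 = 31/17 ≈ 1.8235)
x(y, q) = 1/y
(x(-1, -2)*14)*m = (14/(-1))*(31/17) = -1*14*(31/17) = -14*31/17 = -434/17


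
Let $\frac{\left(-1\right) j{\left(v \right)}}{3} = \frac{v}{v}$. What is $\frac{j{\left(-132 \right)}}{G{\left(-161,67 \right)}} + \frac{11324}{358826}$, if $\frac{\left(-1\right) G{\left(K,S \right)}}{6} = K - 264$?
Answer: $\frac{4633287}{152501050} \approx 0.030382$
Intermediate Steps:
$G{\left(K,S \right)} = 1584 - 6 K$ ($G{\left(K,S \right)} = - 6 \left(K - 264\right) = - 6 \left(-264 + K\right) = 1584 - 6 K$)
$j{\left(v \right)} = -3$ ($j{\left(v \right)} = - 3 \frac{v}{v} = \left(-3\right) 1 = -3$)
$\frac{j{\left(-132 \right)}}{G{\left(-161,67 \right)}} + \frac{11324}{358826} = - \frac{3}{1584 - -966} + \frac{11324}{358826} = - \frac{3}{1584 + 966} + 11324 \cdot \frac{1}{358826} = - \frac{3}{2550} + \frac{5662}{179413} = \left(-3\right) \frac{1}{2550} + \frac{5662}{179413} = - \frac{1}{850} + \frac{5662}{179413} = \frac{4633287}{152501050}$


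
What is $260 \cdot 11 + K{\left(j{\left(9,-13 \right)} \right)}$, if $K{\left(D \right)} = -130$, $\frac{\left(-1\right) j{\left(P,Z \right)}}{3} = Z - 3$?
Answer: $2730$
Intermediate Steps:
$j{\left(P,Z \right)} = 9 - 3 Z$ ($j{\left(P,Z \right)} = - 3 \left(Z - 3\right) = - 3 \left(-3 + Z\right) = 9 - 3 Z$)
$260 \cdot 11 + K{\left(j{\left(9,-13 \right)} \right)} = 260 \cdot 11 - 130 = 2860 - 130 = 2730$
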